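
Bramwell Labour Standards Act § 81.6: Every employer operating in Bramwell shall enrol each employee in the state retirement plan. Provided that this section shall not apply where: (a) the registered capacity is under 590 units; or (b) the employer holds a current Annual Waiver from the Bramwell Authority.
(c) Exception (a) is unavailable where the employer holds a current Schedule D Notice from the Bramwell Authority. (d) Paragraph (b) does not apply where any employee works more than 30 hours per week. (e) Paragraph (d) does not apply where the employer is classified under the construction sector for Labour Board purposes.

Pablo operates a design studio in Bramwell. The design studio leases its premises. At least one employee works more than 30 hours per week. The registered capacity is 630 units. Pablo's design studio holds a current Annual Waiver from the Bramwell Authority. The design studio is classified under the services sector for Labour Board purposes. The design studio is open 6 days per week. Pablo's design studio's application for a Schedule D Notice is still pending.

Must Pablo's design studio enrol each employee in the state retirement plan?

Yes — Pablo's design studio must enrol each employee in the state retirement plan.

Exception (a) requires that the registered capacity is under 590 units; but the registered capacity is 630 units, not under 590 units, so (a) is unavailable.
Exception (b) is satisfied on its face — a current Annual Waiver is held. Turning to paragraphs (d)–(e): (d) is triggered — at least one employee exceeds 30 hours/week. (e) is not triggered (the design studio is classified under the services sector), so (d) stands. (b) is therefore removed.
No exception displaces § 81.6.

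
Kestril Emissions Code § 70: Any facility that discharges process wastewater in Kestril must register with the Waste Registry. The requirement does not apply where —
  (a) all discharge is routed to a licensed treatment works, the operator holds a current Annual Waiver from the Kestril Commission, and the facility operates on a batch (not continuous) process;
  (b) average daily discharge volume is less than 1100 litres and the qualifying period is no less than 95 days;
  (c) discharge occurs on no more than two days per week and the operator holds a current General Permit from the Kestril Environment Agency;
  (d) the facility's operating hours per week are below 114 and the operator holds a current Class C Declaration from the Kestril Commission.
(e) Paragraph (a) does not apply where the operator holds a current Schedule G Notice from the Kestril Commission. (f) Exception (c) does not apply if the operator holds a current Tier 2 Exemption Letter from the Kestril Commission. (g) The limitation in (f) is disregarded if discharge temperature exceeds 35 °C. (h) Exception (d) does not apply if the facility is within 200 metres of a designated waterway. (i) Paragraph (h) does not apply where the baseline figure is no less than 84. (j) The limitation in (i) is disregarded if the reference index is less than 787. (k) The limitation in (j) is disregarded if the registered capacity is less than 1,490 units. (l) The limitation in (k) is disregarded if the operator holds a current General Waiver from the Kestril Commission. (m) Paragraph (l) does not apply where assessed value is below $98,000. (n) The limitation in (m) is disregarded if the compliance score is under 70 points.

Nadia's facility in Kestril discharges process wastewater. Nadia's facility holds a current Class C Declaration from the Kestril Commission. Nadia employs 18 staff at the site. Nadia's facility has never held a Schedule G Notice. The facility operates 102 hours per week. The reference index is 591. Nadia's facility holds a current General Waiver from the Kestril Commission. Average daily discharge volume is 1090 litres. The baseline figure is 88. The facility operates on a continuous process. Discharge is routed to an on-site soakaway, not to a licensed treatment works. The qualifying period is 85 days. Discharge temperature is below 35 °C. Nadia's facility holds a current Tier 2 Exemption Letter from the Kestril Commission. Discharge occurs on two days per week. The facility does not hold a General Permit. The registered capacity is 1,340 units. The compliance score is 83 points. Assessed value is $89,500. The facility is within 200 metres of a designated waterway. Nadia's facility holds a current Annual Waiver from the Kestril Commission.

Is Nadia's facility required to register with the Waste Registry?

No — exception (d) applies; Nadia's facility is not required to register with the Waste Registry.

Exception (a) fails — discharge is not routed to a licensed treatment works.
Exception (b) requires that the qualifying period is no less than 95 days; but the qualifying period is 85 days, short of 95 days, so (b) is unavailable.
Exception (c) fails — no General Permit is held.
Exception (d) is satisfied on its face — the facility's operating hours per week are 102, below the 114 limit; a current Class C Declaration is held. Considering the limiting provisions: (h) would limit (d) — the facility is within 200 m of a designated waterway — but (i) sets (h) aside: (i) operates against (h): the baseline figure is 88, meeting the 84 threshold. (j) would limit (i) — the reference index is 591, less than the 787 limit — but (k) sets (j) aside: (k) operates against (j): the registered capacity is 1,340 units, less than the 1,490 units limit. (l) is engaged (a current General Waiver is held), but is displaced by (m): (m) is triggered — assessed value is $89,500, below the $98,000 limit. (n), which would lift (m), is not engaged — the compliance score is 83 points, not under 70 points. Exception (d) stands.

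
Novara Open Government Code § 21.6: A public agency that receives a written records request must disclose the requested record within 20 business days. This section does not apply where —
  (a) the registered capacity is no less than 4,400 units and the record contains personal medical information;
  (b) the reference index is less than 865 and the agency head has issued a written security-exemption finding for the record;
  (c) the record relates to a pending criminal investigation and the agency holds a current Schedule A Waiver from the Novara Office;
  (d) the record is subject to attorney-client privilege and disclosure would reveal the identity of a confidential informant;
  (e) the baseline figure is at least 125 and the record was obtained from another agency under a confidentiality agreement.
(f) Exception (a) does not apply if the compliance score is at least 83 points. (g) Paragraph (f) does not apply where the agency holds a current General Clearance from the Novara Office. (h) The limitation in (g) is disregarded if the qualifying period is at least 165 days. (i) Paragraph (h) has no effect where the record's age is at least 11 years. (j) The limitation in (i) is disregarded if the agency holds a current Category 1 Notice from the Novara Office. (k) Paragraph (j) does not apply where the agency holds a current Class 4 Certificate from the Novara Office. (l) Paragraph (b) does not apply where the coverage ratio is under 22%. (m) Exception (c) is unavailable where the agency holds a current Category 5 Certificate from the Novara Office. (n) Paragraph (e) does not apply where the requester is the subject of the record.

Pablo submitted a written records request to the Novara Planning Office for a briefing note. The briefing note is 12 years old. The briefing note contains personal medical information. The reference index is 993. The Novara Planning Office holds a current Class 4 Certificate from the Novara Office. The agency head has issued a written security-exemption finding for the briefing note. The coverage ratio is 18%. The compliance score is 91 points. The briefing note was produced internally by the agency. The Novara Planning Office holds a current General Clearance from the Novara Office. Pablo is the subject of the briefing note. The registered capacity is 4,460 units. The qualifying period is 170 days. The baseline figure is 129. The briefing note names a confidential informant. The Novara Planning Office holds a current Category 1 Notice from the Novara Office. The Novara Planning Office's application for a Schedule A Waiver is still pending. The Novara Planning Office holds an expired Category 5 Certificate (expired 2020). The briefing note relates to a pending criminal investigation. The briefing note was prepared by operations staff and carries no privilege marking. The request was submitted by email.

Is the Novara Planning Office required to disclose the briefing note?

Exception (a): the registered capacity is 4,460 units, meeting the 4,400 units threshold; the briefing note contains personal medical information — every condition holds. Applying paragraphs (f)–(k): (f) is engaged (the compliance score is 91 points, meeting the 83 points threshold), but yields to (g): (g) applies — a current General Clearance is held. (h) applies (the qualifying period is 170 days, meeting the 165 days threshold), but is displaced by (i): (i) operates — the record's age is 12 years, meeting the 11 years threshold. (j) would limit (i) — a current Category 1 Notice is held — but (k) sets (j) aside: (k) is triggered — a current Class 4 Certificate is held. So (a) applies.
Exception (b) does not apply: the reference index is 993, not less than 865.
Exception (c) requires that the agency holds a current Schedule A Waiver from the Novara Office; but there is no Schedule A Waiver in force, so (c) is unavailable.
Exception (d) does not apply: the briefing note carries no privilege marking.
Exception (e) fails — the briefing note was produced internally.

No — exception (a) applies; the Novara Planning Office is not required to disclose the briefing note.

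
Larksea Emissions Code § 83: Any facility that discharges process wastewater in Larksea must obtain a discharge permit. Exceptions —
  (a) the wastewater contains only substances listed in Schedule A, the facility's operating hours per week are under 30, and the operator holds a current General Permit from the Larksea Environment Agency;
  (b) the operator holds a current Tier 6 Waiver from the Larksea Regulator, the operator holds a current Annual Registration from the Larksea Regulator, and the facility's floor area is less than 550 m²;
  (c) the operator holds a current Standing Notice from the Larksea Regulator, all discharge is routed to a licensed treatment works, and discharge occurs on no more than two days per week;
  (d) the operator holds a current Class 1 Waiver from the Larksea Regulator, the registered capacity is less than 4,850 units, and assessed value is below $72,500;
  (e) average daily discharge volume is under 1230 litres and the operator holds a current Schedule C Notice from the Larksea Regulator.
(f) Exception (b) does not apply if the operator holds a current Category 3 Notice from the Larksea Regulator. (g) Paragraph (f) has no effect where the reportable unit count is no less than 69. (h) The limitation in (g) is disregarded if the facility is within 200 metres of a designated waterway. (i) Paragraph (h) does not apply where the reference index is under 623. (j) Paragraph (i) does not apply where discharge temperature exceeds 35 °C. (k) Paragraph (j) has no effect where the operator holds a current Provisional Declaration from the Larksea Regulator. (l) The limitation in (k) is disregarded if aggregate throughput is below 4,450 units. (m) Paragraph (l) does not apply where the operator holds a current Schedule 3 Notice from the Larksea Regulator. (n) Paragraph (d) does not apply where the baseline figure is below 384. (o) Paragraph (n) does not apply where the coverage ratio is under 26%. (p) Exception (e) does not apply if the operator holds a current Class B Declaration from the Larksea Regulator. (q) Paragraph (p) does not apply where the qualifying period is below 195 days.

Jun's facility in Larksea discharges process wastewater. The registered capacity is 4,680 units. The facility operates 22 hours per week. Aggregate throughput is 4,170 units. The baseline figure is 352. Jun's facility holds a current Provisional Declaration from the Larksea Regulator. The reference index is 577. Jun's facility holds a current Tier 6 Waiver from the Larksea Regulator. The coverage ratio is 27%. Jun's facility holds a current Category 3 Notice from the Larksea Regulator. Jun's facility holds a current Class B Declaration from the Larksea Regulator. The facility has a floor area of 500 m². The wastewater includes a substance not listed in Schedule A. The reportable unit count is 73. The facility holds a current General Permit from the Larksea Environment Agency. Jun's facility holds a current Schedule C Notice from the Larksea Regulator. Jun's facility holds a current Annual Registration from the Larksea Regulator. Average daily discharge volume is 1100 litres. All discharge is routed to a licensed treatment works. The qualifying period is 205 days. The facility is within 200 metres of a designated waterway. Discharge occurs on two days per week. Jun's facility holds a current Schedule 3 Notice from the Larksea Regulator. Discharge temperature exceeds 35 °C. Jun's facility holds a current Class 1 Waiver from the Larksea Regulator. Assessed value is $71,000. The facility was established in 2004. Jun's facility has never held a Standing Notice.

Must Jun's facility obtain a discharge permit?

Exception (a) requires that the wastewater contains only substances listed in Schedule A; but the wastewater includes a non-Schedule-A substance, so (a) is unavailable.
Exception (b): a current Tier 6 Waiver is held; a current Annual Registration is held; the facility's floor area is 500 m², less than the 550 m² limit — every condition holds. Applying paragraphs (f)–(m): (f) is triggered (a current Category 3 Notice is held), but is set aside by (g): (g) operates — the reportable unit count is 73, meeting the 69 threshold. (h) is triggered (the facility is within 200 m of a designated waterway), but is displaced by (i): (i) operates — the reference index is 577, under the 623 limit. (j) would limit (i) — discharge temperature exceeds 35 °C — but (k) sets (j) aside: (k) operates against (j): a current Provisional Declaration is held. (l) operates (aggregate throughput is 4,170 units, below the 4,450 units limit), but is itself disapplied by (m): (m) operates against (l): a current Schedule 3 Notice is held. So (b) applies.
Exception (c) requires that the operator holds a current Standing Notice from the Larksea Regulator; but the Standing Notice is not current, so (c) is unavailable.
All of (d)'s requirements are met (a current Class 1 Waiver is held; the registered capacity is 4,680 units, less than the 4,850 units limit; assessed value is $71,000, below the $72,500 limit). However, paragraphs (n)–(o) must be considered: (n) applies — the baseline figure is 352, below the 384 limit. (o), which would lift (n), is not engaged — the coverage ratio is 27%, not under 26%. Exception (d) does not apply.
Exception (e) is satisfied on its face — average daily discharge volume is 1100 litres, under the 1230 litres limit; a current Schedule C Notice is held. But: (p) is engaged — a current Class B Declaration is held. (q), which would lift (p), is inapplicable — the qualifying period is 205 days, not below 195 days. So (e) is unavailable.

No — exception (b) applies; Jun's facility is not required to obtain a discharge permit.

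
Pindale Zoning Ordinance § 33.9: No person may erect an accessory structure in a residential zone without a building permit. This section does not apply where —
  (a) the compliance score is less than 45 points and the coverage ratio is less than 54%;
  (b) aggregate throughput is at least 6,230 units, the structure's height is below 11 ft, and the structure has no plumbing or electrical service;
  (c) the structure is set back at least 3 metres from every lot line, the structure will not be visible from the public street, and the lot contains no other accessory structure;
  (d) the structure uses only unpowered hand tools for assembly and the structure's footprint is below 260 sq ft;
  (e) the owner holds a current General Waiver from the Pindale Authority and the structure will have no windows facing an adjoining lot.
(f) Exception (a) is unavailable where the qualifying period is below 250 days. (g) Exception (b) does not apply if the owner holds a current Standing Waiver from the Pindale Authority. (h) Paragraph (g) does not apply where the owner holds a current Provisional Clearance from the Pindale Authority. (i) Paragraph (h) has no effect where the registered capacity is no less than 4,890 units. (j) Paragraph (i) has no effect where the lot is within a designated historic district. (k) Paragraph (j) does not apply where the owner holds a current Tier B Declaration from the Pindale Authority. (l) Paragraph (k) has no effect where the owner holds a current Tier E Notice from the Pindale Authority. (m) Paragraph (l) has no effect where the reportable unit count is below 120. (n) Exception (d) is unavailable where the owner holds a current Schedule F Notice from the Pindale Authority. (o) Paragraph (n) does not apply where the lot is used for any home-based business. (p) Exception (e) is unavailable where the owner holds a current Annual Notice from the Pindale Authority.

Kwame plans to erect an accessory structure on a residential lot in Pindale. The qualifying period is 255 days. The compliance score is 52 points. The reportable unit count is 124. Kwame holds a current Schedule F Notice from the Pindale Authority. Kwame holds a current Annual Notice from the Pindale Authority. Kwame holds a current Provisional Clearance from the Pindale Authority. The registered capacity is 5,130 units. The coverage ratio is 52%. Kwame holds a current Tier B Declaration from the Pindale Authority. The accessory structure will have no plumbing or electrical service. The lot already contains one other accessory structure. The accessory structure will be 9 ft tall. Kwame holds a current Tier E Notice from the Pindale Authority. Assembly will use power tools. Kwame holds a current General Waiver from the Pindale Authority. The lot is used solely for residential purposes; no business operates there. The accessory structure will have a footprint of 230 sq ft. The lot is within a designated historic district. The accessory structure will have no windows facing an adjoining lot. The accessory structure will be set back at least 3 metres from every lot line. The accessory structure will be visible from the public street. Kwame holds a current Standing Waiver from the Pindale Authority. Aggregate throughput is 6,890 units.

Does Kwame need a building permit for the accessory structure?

No — exception (b) applies; Kwame does not need a building permit.

Exception (a) does not apply: the compliance score is 52 points, not less than 45 points.
All of (b)'s requirements are met (aggregate throughput is 6,890 units, meeting the 6,230 units threshold; the structure's height is 9 ft, below the 11 ft limit; there is no plumbing or electrical service). Under paragraphs (g)–(m): (g) is engaged (a current Standing Waiver is held), but is displaced by (h): (h) is engaged — a current Provisional Clearance is held. (i) would limit (h) — the registered capacity is 5,130 units, meeting the 4,890 units threshold — but (j) sets (i) aside: (j) is triggered — the lot is in a historic district. (k) would limit (j) — a current Tier B Declaration is held — but (l) sets (k) aside: (l) operates against (k): a current Tier E Notice is held. (m), which would lift (l), does not operate here — the reportable unit count is 124, not below 120. (b) remains available.
Exception (c) fails — the structure will be visible from the street.
Exception (d) does not apply: assembly uses power tools.
All of (e)'s requirements are met (a current General Waiver is held; no windows face an adjoining lot). Turning to paragraph (p): (p) operates against (e): a current Annual Notice is held. So (e) is unavailable.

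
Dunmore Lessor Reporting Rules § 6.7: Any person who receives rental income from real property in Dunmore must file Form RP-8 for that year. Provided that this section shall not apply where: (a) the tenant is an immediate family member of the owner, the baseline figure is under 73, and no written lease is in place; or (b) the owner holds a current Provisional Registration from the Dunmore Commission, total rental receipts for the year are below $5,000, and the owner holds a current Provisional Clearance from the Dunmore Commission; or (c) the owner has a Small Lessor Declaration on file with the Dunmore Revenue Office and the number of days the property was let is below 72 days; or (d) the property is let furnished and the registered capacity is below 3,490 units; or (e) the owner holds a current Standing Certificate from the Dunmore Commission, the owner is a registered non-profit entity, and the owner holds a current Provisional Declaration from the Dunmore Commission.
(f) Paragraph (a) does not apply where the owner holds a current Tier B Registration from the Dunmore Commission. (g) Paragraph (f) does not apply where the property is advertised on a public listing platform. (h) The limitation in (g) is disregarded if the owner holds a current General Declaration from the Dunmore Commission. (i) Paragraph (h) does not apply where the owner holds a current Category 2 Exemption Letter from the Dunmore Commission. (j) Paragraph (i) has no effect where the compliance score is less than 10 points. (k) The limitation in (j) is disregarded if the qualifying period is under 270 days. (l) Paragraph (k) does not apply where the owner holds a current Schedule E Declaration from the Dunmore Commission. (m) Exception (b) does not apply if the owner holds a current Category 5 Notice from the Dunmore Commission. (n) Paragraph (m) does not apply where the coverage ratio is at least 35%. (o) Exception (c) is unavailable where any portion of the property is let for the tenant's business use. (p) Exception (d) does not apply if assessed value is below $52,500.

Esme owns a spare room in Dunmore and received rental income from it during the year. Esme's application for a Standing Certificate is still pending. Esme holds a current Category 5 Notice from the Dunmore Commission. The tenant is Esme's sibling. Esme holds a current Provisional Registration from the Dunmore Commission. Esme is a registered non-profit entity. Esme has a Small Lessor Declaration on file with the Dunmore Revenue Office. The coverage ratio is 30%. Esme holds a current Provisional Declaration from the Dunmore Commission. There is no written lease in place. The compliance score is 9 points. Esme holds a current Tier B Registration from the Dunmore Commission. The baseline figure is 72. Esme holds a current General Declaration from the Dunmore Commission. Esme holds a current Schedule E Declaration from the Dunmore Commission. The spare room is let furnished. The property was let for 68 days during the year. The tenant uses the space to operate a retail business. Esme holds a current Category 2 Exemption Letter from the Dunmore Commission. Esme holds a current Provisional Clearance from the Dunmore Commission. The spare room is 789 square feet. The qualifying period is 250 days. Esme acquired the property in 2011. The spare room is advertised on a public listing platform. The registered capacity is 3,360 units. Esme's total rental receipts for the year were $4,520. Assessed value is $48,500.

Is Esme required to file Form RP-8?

Yes — Esme must file Form RP-8.

Exception (a): the tenant is an immediate family member; the baseline figure is 72, under the 73 limit; there is no written lease — every condition holds. But: (f) operates against (a): a current Tier B Registration is held. (g) is triggered (the property is publicly advertised), but is overridden by (h): (h) operates against (g): a current General Declaration is held. (i) applies (a current Category 2 Exemption Letter is held), but yields to (j): (j) operates against (i): the compliance score is 9 points, less than the 10 points limit. (k) would limit (j) — the qualifying period is 250 days, under the 270 days limit — but (l) sets (k) aside: (l) operates against (k): a current Schedule E Declaration is held. So (a) is unavailable.
Exception (b)'s conditions are all satisfied: a current Provisional Registration is held; total rental receipts for the year are $4,520, below the $5,000 limit; a current Provisional Clearance is held. But: (m) operates — a current Category 5 Notice is held. (n) is not triggered (the coverage ratio is 30%, short of 35%), so (m) stands. So (b) is unavailable.
Exception (c)'s conditions are all satisfied: a Small Lessor Declaration is on file; the number of days the property was let is 68 days, below the 72 days limit. But applying paragraph (o): (o) operates against (c): the space is let for business use. So (c) is unavailable.
All of (d)'s requirements are met (the property is let furnished; the registered capacity is 3,360 units, below the 3,490 units limit). But applying paragraph (p): (p) operates — assessed value is $48,500, below the $52,500 limit. Exception (d) does not apply.
Exception (e) does not apply: the Standing Certificate is not current.
Every exception is unavailable, so the rule governs.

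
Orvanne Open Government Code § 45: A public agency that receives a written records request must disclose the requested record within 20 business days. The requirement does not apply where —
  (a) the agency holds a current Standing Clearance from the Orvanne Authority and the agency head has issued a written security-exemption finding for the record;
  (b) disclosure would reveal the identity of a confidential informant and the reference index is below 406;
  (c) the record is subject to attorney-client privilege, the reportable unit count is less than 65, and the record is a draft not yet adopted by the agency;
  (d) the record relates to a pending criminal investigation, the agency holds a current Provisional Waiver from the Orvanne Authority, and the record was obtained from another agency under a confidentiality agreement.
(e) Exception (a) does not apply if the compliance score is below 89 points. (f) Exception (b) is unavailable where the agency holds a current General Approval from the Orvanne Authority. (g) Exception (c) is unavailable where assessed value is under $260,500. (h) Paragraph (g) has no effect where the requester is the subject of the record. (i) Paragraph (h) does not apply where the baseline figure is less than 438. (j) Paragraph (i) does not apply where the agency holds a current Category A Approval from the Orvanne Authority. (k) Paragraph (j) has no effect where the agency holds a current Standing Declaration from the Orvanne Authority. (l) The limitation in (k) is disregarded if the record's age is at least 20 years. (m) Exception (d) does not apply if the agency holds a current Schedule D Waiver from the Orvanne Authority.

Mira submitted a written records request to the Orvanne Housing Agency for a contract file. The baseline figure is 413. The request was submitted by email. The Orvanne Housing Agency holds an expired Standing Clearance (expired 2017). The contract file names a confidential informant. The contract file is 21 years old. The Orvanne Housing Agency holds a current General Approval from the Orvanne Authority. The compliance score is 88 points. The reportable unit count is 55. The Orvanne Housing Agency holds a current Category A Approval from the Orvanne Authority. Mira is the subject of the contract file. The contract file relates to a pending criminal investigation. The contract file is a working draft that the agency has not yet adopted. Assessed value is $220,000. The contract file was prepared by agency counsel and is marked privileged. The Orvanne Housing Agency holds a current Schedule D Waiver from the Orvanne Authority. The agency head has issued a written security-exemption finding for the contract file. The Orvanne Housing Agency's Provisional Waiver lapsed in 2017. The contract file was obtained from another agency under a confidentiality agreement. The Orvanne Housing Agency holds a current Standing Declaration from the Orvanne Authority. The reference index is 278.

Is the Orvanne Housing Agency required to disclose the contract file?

No — exception (c) applies; the Orvanne Housing Agency is not required to disclose the contract file.

Exception (a) requires that the agency holds a current Standing Clearance from the Orvanne Authority; but there is no Standing Clearance in force, so (a) is unavailable.
All of (b)'s requirements are met (the contract file names a confidential informant; the reference index is 278, below the 406 limit). Turning to paragraph (f): (f) is triggered — a current General Approval is held. Exception (b) does not apply.
Exception (c)'s conditions are all satisfied: the contract file is privileged; the reportable unit count is 55, less than the 65 limit; the contract file is an unadopted draft. As to paragraphs (g)–(l): (g) would limit (c) — assessed value is $220,000, under the $260,500 limit — but (h) sets (g) aside: (h) operates — Mira is the subject of the contract file. (i) would limit (h) — the baseline figure is 413, less than the 438 limit — but (j) sets (i) aside: (j) operates against (i): a current Category A Approval is held. (k) would limit (j) — a current Standing Declaration is held — but (l) sets (k) aside: (l) operates against (k): the record's age is 21 years, meeting the 20 years threshold. Exception (c) stands.
Exception (d) requires that the agency holds a current Provisional Waiver from the Orvanne Authority; but no current Provisional Waiver is held, so (d) is unavailable.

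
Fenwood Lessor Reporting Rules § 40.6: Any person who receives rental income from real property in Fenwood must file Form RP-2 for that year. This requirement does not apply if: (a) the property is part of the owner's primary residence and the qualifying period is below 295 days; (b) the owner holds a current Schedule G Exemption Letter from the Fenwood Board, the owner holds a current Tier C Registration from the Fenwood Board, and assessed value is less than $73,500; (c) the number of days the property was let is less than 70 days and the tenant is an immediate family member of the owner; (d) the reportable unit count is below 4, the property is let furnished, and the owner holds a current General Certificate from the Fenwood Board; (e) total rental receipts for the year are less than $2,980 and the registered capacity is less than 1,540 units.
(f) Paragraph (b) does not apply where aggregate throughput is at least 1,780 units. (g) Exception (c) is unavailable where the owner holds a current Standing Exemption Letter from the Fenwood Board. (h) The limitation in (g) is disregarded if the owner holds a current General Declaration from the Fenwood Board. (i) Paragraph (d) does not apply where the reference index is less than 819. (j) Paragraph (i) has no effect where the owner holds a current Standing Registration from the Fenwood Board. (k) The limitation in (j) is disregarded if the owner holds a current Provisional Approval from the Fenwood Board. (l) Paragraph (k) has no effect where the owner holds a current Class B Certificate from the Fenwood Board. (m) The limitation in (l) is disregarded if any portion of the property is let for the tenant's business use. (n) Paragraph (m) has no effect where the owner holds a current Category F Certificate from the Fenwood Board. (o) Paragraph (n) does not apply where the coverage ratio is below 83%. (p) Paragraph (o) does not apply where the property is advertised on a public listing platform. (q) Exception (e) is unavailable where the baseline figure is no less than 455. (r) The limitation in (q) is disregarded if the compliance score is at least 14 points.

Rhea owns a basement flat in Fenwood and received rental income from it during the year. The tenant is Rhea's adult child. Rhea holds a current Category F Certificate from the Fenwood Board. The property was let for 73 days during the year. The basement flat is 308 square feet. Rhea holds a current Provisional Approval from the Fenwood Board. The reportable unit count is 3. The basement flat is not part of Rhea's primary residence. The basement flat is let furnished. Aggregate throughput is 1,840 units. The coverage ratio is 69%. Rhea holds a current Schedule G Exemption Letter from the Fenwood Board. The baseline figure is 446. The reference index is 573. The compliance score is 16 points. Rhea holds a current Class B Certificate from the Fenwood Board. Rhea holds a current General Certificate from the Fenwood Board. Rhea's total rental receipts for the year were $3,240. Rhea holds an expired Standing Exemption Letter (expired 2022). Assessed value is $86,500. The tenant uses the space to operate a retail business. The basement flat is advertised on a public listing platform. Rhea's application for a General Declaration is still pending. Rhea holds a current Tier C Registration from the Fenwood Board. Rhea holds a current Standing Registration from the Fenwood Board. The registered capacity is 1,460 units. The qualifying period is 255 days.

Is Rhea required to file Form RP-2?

No — exception (d) applies; Rhea is not required to file Form RP-2.

Exception (a) fails — the basement flat is not part of the primary residence.
Exception (b) does not apply: assessed value is $86,500, not less than $73,500.
Exception (c) does not apply: the number of days the property was let is 73 days, not less than 70 days.
Exception (d): the reportable unit count is 3, below the 4 limit; the property is let furnished; a current General Certificate is held — every condition holds. Under paragraphs (i)–(p): (i) operates (the reference index is 573, less than the 819 limit), but yields to (j): (j) operates — a current Standing Registration is held. (k) is engaged (a current Provisional Approval is held), but is displaced by (l): (l) is triggered — a current Class B Certificate is held. (m) is triggered (the space is let for business use), but yields to (n): (n) operates against (m): a current Category F Certificate is held. (o) is triggered (the coverage ratio is 69%, below the 83% limit), but is displaced by (p): (p) is engaged — the property is publicly advertised. Exception (d) stands.
Exception (e) fails — total rental receipts for the year are $3,240, not less than $2,980.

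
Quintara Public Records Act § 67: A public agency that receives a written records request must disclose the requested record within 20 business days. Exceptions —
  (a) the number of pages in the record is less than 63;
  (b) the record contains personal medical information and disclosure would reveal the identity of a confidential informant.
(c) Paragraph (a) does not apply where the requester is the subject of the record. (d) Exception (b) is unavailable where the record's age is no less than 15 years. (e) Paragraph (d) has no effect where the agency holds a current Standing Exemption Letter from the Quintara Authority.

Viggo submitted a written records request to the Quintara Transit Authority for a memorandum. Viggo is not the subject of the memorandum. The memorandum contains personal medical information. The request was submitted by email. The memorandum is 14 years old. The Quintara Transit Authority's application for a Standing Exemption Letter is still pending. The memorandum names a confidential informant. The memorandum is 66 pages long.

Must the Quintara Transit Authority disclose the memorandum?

No — exception (b) applies; the Quintara Transit Authority is not required to disclose the memorandum.

Exception (a) fails — the number of pages in the record is 66, not less than 63.
Exception (b)'s conditions are all satisfied: the memorandum contains personal medical information; the memorandum names a confidential informant. Applying paragraphs (d)–(e): (d) is not engaged — the record's age is 14 years, short of 15 years. Exception (b) stands.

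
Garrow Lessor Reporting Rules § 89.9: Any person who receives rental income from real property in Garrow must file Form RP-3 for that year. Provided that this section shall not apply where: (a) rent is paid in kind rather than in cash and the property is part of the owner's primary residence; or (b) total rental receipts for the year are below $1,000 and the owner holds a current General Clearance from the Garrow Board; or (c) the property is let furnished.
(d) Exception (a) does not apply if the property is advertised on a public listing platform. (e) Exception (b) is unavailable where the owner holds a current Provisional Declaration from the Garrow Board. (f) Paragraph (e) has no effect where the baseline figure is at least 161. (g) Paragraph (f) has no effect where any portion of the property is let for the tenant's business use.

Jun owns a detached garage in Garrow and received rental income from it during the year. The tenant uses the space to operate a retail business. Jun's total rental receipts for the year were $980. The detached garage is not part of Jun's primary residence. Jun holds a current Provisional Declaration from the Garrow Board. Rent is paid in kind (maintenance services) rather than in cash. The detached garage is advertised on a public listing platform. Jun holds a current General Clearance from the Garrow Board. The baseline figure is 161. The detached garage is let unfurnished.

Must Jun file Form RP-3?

Exception (a) fails — the detached garage is not part of the primary residence.
Exception (b)'s conditions are all satisfied: total rental receipts for the year are $980, below the $1,000 limit; a current General Clearance is held. Turning to paragraphs (e)–(g): (e) applies — a current Provisional Declaration is held. (f) is engaged (the baseline figure is 161, meeting the 161 threshold), but is itself disapplied by (g): (g) is engaged — the space is let for business use. Exception (b) does not apply.
Exception (c) fails — the property is let unfurnished.
None of the exceptions is available; § 89.9 applies in full.

Yes — Jun must file Form RP-3.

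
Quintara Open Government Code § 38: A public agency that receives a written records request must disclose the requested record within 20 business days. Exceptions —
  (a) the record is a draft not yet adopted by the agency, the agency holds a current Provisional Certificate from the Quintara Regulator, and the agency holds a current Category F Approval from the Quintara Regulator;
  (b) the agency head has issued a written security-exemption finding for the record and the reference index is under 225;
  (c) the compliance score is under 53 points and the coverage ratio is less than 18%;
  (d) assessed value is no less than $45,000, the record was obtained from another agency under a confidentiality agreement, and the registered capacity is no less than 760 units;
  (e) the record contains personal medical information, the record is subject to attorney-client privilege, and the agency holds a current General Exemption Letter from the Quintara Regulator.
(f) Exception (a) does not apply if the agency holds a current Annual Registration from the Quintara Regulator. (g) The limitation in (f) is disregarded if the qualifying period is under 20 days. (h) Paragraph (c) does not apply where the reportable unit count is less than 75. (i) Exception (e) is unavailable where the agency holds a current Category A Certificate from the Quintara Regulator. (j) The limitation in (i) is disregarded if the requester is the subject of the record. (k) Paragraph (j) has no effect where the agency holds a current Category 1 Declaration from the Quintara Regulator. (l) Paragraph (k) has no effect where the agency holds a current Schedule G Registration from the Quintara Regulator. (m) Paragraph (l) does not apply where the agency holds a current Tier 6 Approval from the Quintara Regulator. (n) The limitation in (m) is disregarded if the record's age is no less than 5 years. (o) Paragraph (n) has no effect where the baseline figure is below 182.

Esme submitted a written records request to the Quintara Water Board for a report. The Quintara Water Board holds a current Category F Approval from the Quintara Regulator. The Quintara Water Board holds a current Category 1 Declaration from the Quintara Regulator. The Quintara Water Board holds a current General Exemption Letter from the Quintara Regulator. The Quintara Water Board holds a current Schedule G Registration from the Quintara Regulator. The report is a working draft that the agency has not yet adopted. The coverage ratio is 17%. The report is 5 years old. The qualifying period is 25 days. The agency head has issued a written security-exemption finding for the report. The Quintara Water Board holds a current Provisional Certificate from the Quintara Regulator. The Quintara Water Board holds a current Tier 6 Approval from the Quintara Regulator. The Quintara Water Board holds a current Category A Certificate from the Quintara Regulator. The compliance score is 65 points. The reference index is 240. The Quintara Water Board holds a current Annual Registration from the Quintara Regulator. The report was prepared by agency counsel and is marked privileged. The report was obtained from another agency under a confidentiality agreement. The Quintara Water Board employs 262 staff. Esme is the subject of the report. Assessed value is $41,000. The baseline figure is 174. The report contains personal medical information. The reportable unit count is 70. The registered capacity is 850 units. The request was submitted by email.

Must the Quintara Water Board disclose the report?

Exception (a): the report is an unadopted draft; a current Provisional Certificate is held; a current Category F Approval is held — every condition holds. However, paragraphs (f)–(g) must be considered: (f) is engaged — a current Annual Registration is held. (g), which would lift (f), is inapplicable — the qualifying period is 25 days, not under 20 days. Exception (a) does not apply.
Exception (b) does not apply: the reference index is 240, not under 225.
Exception (c) does not apply: the compliance score is 65 points, not under 53 points.
Exception (d) requires that assessed value is no less than $45,000; but assessed value is $41,000, short of $45,000, so (d) is unavailable.
Exception (e): the report contains personal medical information; the report is privileged; a current General Exemption Letter is held — every condition holds. Turning to paragraphs (i)–(o): (i) is triggered — a current Category A Certificate is held. (j) operates (Esme is the subject of the report), but is displaced by (k): (k) operates — a current Category 1 Declaration is held. (l) is engaged (a current Schedule G Registration is held), but is set aside by (m): (m) operates against (l): a current Tier 6 Approval is held. (n) would limit (m) — the record's age is 5 years, meeting the 5 years threshold — but (o) sets (n) aside: (o) operates against (n): the baseline figure is 174, below the 182 limit. So (e) is unavailable.
No exception is made out. the Quintara Water Board falls within the general rule.

Yes — the Quintara Water Board must disclose the report.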